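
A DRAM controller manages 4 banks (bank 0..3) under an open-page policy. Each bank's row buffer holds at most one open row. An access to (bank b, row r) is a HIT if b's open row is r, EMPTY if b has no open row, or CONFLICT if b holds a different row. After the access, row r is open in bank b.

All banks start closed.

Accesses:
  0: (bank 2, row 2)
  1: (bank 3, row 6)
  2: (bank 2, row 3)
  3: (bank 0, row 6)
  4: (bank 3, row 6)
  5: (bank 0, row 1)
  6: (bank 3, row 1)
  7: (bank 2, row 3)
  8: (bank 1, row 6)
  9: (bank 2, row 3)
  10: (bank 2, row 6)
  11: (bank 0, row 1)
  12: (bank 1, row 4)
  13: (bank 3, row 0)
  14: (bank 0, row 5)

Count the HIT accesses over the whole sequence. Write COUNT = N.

  [0] b2 r2: no row ⇒ E
  [1] b3 r6: no row ⇒ E
  [2] b2 r3: had r2 ⇒ C
  [3] b0 r6: no row ⇒ E
  [4] b3 r6: had r6 ⇒ H
  [5] b0 r1: had r6 ⇒ C
  [6] b3 r1: had r6 ⇒ C
  [7] b2 r3: had r3 ⇒ H
  [8] b1 r6: no row ⇒ E
  [9] b2 r3: had r3 ⇒ H
  [10] b2 r6: had r3 ⇒ C
  [11] b0 r1: had r1 ⇒ H
  [12] b1 r4: had r6 ⇒ C
  [13] b3 r0: had r1 ⇒ C
  [14] b0 r5: had r1 ⇒ C

COUNT = 4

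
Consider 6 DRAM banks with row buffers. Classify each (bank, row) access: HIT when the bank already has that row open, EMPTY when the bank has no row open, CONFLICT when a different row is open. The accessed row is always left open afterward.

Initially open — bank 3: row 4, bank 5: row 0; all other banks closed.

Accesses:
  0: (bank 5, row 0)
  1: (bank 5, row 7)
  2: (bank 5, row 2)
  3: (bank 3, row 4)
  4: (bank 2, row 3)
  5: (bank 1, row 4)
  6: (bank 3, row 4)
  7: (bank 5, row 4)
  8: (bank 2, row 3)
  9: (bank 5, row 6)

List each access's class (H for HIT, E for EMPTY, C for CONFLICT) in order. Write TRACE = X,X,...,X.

  [0] b5 r0: had r0 ⇒ H
  [1] b5 r7: had r0 ⇒ C
  [2] b5 r2: had r7 ⇒ C
  [3] b3 r4: had r4 ⇒ H
  [4] b2 r3: no row ⇒ E
  [5] b1 r4: no row ⇒ E
  [6] b3 r4: had r4 ⇒ H
  [7] b5 r4: had r2 ⇒ C
  [8] b2 r3: had r3 ⇒ H
  [9] b5 r6: had r4 ⇒ C

TRACE = H,C,C,H,E,E,H,C,H,C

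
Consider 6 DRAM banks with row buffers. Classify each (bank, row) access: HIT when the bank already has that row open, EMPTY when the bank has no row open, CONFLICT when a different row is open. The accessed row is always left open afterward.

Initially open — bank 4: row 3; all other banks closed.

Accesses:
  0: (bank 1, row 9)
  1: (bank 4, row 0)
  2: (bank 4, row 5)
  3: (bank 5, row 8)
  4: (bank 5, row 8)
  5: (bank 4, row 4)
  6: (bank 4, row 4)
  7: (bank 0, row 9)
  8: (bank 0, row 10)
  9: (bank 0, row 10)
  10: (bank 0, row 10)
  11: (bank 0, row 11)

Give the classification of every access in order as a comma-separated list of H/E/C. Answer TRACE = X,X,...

  [0] b1 r9: no row ⇒ E
  [1] b4 r0: had r3 ⇒ C
  [2] b4 r5: had r0 ⇒ C
  [3] b5 r8: no row ⇒ E
  [4] b5 r8: had r8 ⇒ H
  [5] b4 r4: had r5 ⇒ C
  [6] b4 r4: had r4 ⇒ H
  [7] b0 r9: no row ⇒ E
  [8] b0 r10: had r9 ⇒ C
  [9] b0 r10: had r10 ⇒ H
  [10] b0 r10: had r10 ⇒ H
  [11] b0 r11: had r10 ⇒ C

TRACE = E,C,C,E,H,C,H,E,C,H,H,C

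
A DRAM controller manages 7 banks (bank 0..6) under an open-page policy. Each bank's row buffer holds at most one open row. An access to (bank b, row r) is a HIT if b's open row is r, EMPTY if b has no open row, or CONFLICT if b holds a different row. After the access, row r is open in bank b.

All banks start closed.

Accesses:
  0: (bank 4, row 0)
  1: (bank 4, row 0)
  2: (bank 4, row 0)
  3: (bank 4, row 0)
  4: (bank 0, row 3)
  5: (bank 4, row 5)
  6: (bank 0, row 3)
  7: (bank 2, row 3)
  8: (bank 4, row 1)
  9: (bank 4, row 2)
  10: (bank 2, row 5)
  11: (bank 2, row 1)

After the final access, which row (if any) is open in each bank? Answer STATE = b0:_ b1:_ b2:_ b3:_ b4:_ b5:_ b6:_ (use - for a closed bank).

#0 (4,0) E
#1 (4,0) H  (was 0)
#2 (4,0) H  (was 0)
#3 (4,0) H  (was 0)
#4 (0,3) E
#5 (4,5) C  (was 0)
#6 (0,3) H  (was 3)
#7 (2,3) E
#8 (4,1) C  (was 5)
#9 (4,2) C  (was 1)
#10 (2,5) C  (was 3)
#11 (2,1) C  (was 5)

STATE = b0:3 b1:- b2:1 b3:- b4:2 b5:- b6:-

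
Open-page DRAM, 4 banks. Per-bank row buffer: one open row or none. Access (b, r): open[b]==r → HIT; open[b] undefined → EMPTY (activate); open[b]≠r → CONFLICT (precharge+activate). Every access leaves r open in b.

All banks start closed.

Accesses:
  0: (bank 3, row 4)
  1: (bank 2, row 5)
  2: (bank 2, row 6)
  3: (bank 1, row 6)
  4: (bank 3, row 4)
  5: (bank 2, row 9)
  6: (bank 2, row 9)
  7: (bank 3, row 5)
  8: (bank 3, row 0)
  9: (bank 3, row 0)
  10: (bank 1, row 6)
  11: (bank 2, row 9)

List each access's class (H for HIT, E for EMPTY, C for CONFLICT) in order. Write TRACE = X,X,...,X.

TRACE = E,E,C,E,H,C,H,C,C,H,H,H

  [0] b3 r4: no row ⇒ E
  [1] b2 r5: no row ⇒ E
  [2] b2 r6: had r5 ⇒ C
  [3] b1 r6: no row ⇒ E
  [4] b3 r4: had r4 ⇒ H
  [5] b2 r9: had r6 ⇒ C
  [6] b2 r9: had r9 ⇒ H
  [7] b3 r5: had r4 ⇒ C
  [8] b3 r0: had r5 ⇒ C
  [9] b3 r0: had r0 ⇒ H
  [10] b1 r6: had r6 ⇒ H
  [11] b2 r9: had r9 ⇒ H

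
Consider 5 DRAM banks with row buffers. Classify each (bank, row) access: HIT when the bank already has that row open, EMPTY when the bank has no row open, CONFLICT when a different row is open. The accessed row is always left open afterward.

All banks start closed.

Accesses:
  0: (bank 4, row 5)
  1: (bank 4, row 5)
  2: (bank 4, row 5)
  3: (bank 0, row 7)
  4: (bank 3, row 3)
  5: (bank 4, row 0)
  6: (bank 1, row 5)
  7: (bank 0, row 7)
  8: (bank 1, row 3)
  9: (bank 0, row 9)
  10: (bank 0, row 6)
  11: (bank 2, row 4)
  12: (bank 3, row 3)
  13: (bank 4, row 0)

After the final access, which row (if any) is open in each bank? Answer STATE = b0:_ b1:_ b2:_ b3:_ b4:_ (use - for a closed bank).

STATE = b0:6 b1:3 b2:4 b3:3 b4:0

step 0: bank4 None->5 [EMPTY]
step 1: bank4 5->5 [HIT]
step 2: bank4 5->5 [HIT]
step 3: bank0 None->7 [EMPTY]
step 4: bank3 None->3 [EMPTY]
step 5: bank4 5->0 [CONFLICT]
step 6: bank1 None->5 [EMPTY]
step 7: bank0 7->7 [HIT]
step 8: bank1 5->3 [CONFLICT]
step 9: bank0 7->9 [CONFLICT]
step 10: bank0 9->6 [CONFLICT]
step 11: bank2 None->4 [EMPTY]
step 12: bank3 3->3 [HIT]
step 13: bank4 0->0 [HIT]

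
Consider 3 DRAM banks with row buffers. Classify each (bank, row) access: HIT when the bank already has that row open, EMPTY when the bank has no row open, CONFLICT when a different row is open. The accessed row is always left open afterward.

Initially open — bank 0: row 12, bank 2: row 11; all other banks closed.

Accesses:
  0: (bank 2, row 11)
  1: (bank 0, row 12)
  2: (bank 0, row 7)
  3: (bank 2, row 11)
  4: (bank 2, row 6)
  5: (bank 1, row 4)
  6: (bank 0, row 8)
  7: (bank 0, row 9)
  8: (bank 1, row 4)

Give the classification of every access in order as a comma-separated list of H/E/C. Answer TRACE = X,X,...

TRACE = H,H,C,H,C,E,C,C,H

  [0] b2 r11: had r11 ⇒ H
  [1] b0 r12: had r12 ⇒ H
  [2] b0 r7: had r12 ⇒ C
  [3] b2 r11: had r11 ⇒ H
  [4] b2 r6: had r11 ⇒ C
  [5] b1 r4: no row ⇒ E
  [6] b0 r8: had r7 ⇒ C
  [7] b0 r9: had r8 ⇒ C
  [8] b1 r4: had r4 ⇒ H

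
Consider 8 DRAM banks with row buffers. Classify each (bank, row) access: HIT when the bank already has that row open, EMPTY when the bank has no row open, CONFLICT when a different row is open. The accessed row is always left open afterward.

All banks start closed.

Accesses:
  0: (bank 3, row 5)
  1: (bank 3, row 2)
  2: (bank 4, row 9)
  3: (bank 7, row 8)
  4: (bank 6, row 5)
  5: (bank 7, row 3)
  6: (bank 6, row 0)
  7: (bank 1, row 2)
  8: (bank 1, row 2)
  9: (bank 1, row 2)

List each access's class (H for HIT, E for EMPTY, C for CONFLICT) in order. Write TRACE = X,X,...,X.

TRACE = E,C,E,E,E,C,C,E,H,H

step 0: bank3 None->5 [EMPTY]
step 1: bank3 5->2 [CONFLICT]
step 2: bank4 None->9 [EMPTY]
step 3: bank7 None->8 [EMPTY]
step 4: bank6 None->5 [EMPTY]
step 5: bank7 8->3 [CONFLICT]
step 6: bank6 5->0 [CONFLICT]
step 7: bank1 None->2 [EMPTY]
step 8: bank1 2->2 [HIT]
step 9: bank1 2->2 [HIT]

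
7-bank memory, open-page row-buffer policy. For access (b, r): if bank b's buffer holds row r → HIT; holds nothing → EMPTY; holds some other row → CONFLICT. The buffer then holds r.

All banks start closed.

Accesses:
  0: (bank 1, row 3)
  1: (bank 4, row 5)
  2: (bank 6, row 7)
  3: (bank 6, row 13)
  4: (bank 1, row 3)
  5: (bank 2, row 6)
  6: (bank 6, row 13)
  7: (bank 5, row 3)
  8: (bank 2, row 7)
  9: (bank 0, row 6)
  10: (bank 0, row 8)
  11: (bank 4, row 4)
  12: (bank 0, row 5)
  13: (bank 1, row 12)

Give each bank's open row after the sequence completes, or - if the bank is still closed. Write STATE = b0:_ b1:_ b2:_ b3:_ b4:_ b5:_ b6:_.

0: bank 1 row 3 — prev None → EMPTY
1: bank 4 row 5 — prev None → EMPTY
2: bank 6 row 7 — prev None → EMPTY
3: bank 6 row 13 — prev 7 → CONFLICT
4: bank 1 row 3 — prev 3 → HIT
5: bank 2 row 6 — prev None → EMPTY
6: bank 6 row 13 — prev 13 → HIT
7: bank 5 row 3 — prev None → EMPTY
8: bank 2 row 7 — prev 6 → CONFLICT
9: bank 0 row 6 — prev None → EMPTY
10: bank 0 row 8 — prev 6 → CONFLICT
11: bank 4 row 4 — prev 5 → CONFLICT
12: bank 0 row 5 — prev 8 → CONFLICT
13: bank 1 row 12 — prev 3 → CONFLICT

STATE = b0:5 b1:12 b2:7 b3:- b4:4 b5:3 b6:13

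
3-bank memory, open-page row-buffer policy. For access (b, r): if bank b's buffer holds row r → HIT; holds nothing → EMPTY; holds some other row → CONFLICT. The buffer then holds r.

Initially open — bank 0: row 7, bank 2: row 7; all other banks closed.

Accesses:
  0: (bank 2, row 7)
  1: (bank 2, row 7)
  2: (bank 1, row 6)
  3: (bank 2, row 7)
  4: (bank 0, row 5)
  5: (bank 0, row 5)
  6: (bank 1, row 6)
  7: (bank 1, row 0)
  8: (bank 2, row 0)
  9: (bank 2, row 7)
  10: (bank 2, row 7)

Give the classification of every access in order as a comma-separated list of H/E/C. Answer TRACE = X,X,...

TRACE = H,H,E,H,C,H,H,C,C,C,H

0: bank 2 row 7 — prev 7 → HIT
1: bank 2 row 7 — prev 7 → HIT
2: bank 1 row 6 — prev None → EMPTY
3: bank 2 row 7 — prev 7 → HIT
4: bank 0 row 5 — prev 7 → CONFLICT
5: bank 0 row 5 — prev 5 → HIT
6: bank 1 row 6 — prev 6 → HIT
7: bank 1 row 0 — prev 6 → CONFLICT
8: bank 2 row 0 — prev 7 → CONFLICT
9: bank 2 row 7 — prev 0 → CONFLICT
10: bank 2 row 7 — prev 7 → HIT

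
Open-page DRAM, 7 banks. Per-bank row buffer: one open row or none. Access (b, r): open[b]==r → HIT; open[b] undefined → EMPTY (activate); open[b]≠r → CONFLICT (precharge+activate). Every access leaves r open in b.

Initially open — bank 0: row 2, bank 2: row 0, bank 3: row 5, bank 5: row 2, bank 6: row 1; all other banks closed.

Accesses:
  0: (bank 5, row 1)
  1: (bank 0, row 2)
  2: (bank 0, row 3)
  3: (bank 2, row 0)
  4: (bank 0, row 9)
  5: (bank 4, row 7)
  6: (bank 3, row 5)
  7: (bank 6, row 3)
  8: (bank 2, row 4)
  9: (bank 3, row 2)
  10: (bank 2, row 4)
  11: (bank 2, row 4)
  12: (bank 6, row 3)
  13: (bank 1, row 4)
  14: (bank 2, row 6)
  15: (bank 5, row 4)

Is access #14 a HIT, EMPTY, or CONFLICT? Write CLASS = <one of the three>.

#0 (5,1) C  (was 2)
#1 (0,2) H  (was 2)
#2 (0,3) C  (was 2)
#3 (2,0) H  (was 0)
#4 (0,9) C  (was 3)
#5 (4,7) E
#6 (3,5) H  (was 5)
#7 (6,3) C  (was 1)
#8 (2,4) C  (was 0)
#9 (3,2) C  (was 5)
#10 (2,4) H  (was 4)
#11 (2,4) H  (was 4)
#12 (6,3) H  (was 3)
#13 (1,4) E
#14 (2,6) C  (was 4)
#15 (5,4) C  (was 1)

CLASS = CONFLICT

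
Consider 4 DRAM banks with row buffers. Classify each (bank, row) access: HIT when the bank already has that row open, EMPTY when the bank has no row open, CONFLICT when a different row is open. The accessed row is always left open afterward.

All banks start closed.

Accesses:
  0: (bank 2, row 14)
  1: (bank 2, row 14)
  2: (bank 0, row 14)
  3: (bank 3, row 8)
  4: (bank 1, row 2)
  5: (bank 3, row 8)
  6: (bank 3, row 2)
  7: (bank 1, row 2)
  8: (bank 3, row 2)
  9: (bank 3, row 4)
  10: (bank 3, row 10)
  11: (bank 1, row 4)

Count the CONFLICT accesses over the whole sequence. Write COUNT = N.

COUNT = 4

0: bank 2 row 14 — prev None → EMPTY
1: bank 2 row 14 — prev 14 → HIT
2: bank 0 row 14 — prev None → EMPTY
3: bank 3 row 8 — prev None → EMPTY
4: bank 1 row 2 — prev None → EMPTY
5: bank 3 row 8 — prev 8 → HIT
6: bank 3 row 2 — prev 8 → CONFLICT
7: bank 1 row 2 — prev 2 → HIT
8: bank 3 row 2 — prev 2 → HIT
9: bank 3 row 4 — prev 2 → CONFLICT
10: bank 3 row 10 — prev 4 → CONFLICT
11: bank 1 row 4 — prev 2 → CONFLICT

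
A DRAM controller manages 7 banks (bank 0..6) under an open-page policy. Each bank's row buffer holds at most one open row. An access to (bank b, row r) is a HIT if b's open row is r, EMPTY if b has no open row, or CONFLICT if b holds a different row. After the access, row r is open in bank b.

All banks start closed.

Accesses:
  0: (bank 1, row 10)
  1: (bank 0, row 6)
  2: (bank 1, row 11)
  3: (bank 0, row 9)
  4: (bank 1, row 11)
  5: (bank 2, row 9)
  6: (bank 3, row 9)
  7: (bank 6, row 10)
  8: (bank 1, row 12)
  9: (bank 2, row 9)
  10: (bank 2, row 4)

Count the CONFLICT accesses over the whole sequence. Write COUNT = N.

#0 (1,10) E
#1 (0,6) E
#2 (1,11) C  (was 10)
#3 (0,9) C  (was 6)
#4 (1,11) H  (was 11)
#5 (2,9) E
#6 (3,9) E
#7 (6,10) E
#8 (1,12) C  (was 11)
#9 (2,9) H  (was 9)
#10 (2,4) C  (was 9)

COUNT = 4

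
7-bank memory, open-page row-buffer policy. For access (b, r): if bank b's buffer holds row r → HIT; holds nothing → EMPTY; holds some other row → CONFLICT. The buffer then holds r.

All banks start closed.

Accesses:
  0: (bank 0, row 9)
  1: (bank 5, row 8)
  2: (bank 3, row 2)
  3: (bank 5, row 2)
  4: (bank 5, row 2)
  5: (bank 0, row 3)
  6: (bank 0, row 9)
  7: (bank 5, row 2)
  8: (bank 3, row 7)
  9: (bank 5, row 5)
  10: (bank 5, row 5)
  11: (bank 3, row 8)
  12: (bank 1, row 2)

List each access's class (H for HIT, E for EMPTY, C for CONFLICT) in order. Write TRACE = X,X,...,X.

TRACE = E,E,E,C,H,C,C,H,C,C,H,C,E

#0 (0,9) E
#1 (5,8) E
#2 (3,2) E
#3 (5,2) C  (was 8)
#4 (5,2) H  (was 2)
#5 (0,3) C  (was 9)
#6 (0,9) C  (was 3)
#7 (5,2) H  (was 2)
#8 (3,7) C  (was 2)
#9 (5,5) C  (was 2)
#10 (5,5) H  (was 5)
#11 (3,8) C  (was 7)
#12 (1,2) E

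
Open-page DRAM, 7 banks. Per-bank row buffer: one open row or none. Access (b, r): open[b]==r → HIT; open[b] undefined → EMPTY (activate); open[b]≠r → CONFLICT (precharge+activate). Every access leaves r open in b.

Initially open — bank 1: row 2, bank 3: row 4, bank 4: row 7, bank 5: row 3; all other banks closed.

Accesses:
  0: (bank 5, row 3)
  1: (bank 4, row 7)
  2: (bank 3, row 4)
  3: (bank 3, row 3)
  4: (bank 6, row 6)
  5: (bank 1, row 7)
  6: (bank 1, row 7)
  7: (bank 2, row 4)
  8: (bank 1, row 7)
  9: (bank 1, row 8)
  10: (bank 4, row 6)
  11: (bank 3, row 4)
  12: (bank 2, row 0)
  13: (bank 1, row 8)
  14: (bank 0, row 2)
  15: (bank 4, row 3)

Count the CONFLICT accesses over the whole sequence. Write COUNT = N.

0: bank 5 row 3 — prev 3 → HIT
1: bank 4 row 7 — prev 7 → HIT
2: bank 3 row 4 — prev 4 → HIT
3: bank 3 row 3 — prev 4 → CONFLICT
4: bank 6 row 6 — prev None → EMPTY
5: bank 1 row 7 — prev 2 → CONFLICT
6: bank 1 row 7 — prev 7 → HIT
7: bank 2 row 4 — prev None → EMPTY
8: bank 1 row 7 — prev 7 → HIT
9: bank 1 row 8 — prev 7 → CONFLICT
10: bank 4 row 6 — prev 7 → CONFLICT
11: bank 3 row 4 — prev 3 → CONFLICT
12: bank 2 row 0 — prev 4 → CONFLICT
13: bank 1 row 8 — prev 8 → HIT
14: bank 0 row 2 — prev None → EMPTY
15: bank 4 row 3 — prev 6 → CONFLICT

COUNT = 7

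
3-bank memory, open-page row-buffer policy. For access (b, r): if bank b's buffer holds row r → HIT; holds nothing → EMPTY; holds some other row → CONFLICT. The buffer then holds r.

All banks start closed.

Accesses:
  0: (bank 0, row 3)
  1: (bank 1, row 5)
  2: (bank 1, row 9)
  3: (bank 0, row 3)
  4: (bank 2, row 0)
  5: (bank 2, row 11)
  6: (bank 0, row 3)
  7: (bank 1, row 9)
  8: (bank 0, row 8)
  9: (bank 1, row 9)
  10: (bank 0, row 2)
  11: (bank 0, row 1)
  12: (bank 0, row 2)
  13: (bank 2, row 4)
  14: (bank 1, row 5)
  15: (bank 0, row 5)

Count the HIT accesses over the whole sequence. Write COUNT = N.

  [0] b0 r3: no row ⇒ E
  [1] b1 r5: no row ⇒ E
  [2] b1 r9: had r5 ⇒ C
  [3] b0 r3: had r3 ⇒ H
  [4] b2 r0: no row ⇒ E
  [5] b2 r11: had r0 ⇒ C
  [6] b0 r3: had r3 ⇒ H
  [7] b1 r9: had r9 ⇒ H
  [8] b0 r8: had r3 ⇒ C
  [9] b1 r9: had r9 ⇒ H
  [10] b0 r2: had r8 ⇒ C
  [11] b0 r1: had r2 ⇒ C
  [12] b0 r2: had r1 ⇒ C
  [13] b2 r4: had r11 ⇒ C
  [14] b1 r5: had r9 ⇒ C
  [15] b0 r5: had r2 ⇒ C

COUNT = 4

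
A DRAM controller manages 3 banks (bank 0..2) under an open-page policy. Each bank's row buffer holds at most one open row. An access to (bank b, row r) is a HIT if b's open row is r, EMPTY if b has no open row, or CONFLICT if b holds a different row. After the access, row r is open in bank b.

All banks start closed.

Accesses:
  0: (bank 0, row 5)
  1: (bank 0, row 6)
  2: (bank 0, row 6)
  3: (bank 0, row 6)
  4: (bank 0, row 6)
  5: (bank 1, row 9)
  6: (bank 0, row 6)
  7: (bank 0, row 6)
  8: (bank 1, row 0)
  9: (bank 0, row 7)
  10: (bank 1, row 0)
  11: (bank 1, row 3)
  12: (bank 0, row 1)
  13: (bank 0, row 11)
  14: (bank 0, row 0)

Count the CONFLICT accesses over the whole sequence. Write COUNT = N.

COUNT = 7

step 0: bank0 None->5 [EMPTY]
step 1: bank0 5->6 [CONFLICT]
step 2: bank0 6->6 [HIT]
step 3: bank0 6->6 [HIT]
step 4: bank0 6->6 [HIT]
step 5: bank1 None->9 [EMPTY]
step 6: bank0 6->6 [HIT]
step 7: bank0 6->6 [HIT]
step 8: bank1 9->0 [CONFLICT]
step 9: bank0 6->7 [CONFLICT]
step 10: bank1 0->0 [HIT]
step 11: bank1 0->3 [CONFLICT]
step 12: bank0 7->1 [CONFLICT]
step 13: bank0 1->11 [CONFLICT]
step 14: bank0 11->0 [CONFLICT]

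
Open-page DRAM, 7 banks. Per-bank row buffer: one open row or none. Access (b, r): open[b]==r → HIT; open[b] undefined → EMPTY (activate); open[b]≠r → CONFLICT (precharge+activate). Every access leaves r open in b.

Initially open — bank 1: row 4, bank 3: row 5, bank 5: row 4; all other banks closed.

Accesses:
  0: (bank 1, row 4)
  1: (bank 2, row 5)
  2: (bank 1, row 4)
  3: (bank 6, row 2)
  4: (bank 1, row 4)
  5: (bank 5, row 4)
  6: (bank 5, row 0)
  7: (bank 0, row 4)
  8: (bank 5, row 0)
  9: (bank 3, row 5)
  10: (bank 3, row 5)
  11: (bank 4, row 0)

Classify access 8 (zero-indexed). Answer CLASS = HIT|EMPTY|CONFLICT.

CLASS = HIT

0: bank 1 row 4 — prev 4 → HIT
1: bank 2 row 5 — prev None → EMPTY
2: bank 1 row 4 — prev 4 → HIT
3: bank 6 row 2 — prev None → EMPTY
4: bank 1 row 4 — prev 4 → HIT
5: bank 5 row 4 — prev 4 → HIT
6: bank 5 row 0 — prev 4 → CONFLICT
7: bank 0 row 4 — prev None → EMPTY
8: bank 5 row 0 — prev 0 → HIT
9: bank 3 row 5 — prev 5 → HIT
10: bank 3 row 5 — prev 5 → HIT
11: bank 4 row 0 — prev None → EMPTY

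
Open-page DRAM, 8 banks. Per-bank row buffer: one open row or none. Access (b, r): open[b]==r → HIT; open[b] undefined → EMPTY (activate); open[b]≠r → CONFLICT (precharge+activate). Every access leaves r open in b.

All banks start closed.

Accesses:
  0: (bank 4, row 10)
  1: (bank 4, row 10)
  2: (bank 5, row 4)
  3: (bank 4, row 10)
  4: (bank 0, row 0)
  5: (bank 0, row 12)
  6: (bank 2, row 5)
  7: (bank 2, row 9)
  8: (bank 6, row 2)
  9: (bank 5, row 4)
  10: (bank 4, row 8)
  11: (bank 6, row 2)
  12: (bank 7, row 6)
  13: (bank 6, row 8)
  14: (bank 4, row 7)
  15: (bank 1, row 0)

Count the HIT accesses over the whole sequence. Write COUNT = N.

  [0] b4 r10: no row ⇒ E
  [1] b4 r10: had r10 ⇒ H
  [2] b5 r4: no row ⇒ E
  [3] b4 r10: had r10 ⇒ H
  [4] b0 r0: no row ⇒ E
  [5] b0 r12: had r0 ⇒ C
  [6] b2 r5: no row ⇒ E
  [7] b2 r9: had r5 ⇒ C
  [8] b6 r2: no row ⇒ E
  [9] b5 r4: had r4 ⇒ H
  [10] b4 r8: had r10 ⇒ C
  [11] b6 r2: had r2 ⇒ H
  [12] b7 r6: no row ⇒ E
  [13] b6 r8: had r2 ⇒ C
  [14] b4 r7: had r8 ⇒ C
  [15] b1 r0: no row ⇒ E

COUNT = 4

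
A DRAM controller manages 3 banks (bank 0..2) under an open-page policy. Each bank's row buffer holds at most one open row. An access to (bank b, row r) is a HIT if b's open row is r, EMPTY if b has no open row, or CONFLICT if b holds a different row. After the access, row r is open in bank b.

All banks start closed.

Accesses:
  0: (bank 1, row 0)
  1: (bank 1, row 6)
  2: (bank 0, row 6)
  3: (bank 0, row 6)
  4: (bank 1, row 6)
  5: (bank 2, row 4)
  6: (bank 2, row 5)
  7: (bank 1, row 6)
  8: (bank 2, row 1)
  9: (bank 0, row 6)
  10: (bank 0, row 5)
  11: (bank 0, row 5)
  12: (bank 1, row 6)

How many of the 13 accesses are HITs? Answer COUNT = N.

COUNT = 6

step 0: bank1 None->0 [EMPTY]
step 1: bank1 0->6 [CONFLICT]
step 2: bank0 None->6 [EMPTY]
step 3: bank0 6->6 [HIT]
step 4: bank1 6->6 [HIT]
step 5: bank2 None->4 [EMPTY]
step 6: bank2 4->5 [CONFLICT]
step 7: bank1 6->6 [HIT]
step 8: bank2 5->1 [CONFLICT]
step 9: bank0 6->6 [HIT]
step 10: bank0 6->5 [CONFLICT]
step 11: bank0 5->5 [HIT]
step 12: bank1 6->6 [HIT]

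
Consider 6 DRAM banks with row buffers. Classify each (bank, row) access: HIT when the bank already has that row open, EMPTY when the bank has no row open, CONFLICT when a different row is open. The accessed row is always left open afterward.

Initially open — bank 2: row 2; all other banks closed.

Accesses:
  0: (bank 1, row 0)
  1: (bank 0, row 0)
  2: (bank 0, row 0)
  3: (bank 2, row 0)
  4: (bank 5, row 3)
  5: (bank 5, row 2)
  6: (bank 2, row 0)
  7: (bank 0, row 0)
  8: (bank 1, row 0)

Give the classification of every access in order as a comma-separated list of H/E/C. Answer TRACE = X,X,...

  [0] b1 r0: no row ⇒ E
  [1] b0 r0: no row ⇒ E
  [2] b0 r0: had r0 ⇒ H
  [3] b2 r0: had r2 ⇒ C
  [4] b5 r3: no row ⇒ E
  [5] b5 r2: had r3 ⇒ C
  [6] b2 r0: had r0 ⇒ H
  [7] b0 r0: had r0 ⇒ H
  [8] b1 r0: had r0 ⇒ H

TRACE = E,E,H,C,E,C,H,H,H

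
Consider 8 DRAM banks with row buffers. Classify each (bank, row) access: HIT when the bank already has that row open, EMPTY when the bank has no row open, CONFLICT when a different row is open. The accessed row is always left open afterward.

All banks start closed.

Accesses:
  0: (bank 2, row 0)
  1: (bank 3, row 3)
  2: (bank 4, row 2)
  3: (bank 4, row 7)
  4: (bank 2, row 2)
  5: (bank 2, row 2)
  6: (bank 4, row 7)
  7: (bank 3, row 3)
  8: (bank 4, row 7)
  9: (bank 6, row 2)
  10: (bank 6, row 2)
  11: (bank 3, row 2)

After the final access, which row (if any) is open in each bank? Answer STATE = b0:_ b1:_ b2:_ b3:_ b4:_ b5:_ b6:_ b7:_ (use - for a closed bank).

#0 (2,0) E
#1 (3,3) E
#2 (4,2) E
#3 (4,7) C  (was 2)
#4 (2,2) C  (was 0)
#5 (2,2) H  (was 2)
#6 (4,7) H  (was 7)
#7 (3,3) H  (was 3)
#8 (4,7) H  (was 7)
#9 (6,2) E
#10 (6,2) H  (was 2)
#11 (3,2) C  (was 3)

STATE = b0:- b1:- b2:2 b3:2 b4:7 b5:- b6:2 b7:-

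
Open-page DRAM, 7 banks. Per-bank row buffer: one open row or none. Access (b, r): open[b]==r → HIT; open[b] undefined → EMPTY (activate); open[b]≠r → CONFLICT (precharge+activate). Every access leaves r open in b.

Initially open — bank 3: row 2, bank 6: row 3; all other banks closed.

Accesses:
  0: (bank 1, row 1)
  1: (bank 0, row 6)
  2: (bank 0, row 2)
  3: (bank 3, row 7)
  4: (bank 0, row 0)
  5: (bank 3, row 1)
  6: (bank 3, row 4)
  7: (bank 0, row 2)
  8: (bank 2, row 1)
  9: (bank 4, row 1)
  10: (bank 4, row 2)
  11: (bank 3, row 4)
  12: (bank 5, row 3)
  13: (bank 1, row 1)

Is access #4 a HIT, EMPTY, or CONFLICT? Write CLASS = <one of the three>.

0: bank 1 row 1 — prev None → EMPTY
1: bank 0 row 6 — prev None → EMPTY
2: bank 0 row 2 — prev 6 → CONFLICT
3: bank 3 row 7 — prev 2 → CONFLICT
4: bank 0 row 0 — prev 2 → CONFLICT
5: bank 3 row 1 — prev 7 → CONFLICT
6: bank 3 row 4 — prev 1 → CONFLICT
7: bank 0 row 2 — prev 0 → CONFLICT
8: bank 2 row 1 — prev None → EMPTY
9: bank 4 row 1 — prev None → EMPTY
10: bank 4 row 2 — prev 1 → CONFLICT
11: bank 3 row 4 — prev 4 → HIT
12: bank 5 row 3 — prev None → EMPTY
13: bank 1 row 1 — prev 1 → HIT

CLASS = CONFLICT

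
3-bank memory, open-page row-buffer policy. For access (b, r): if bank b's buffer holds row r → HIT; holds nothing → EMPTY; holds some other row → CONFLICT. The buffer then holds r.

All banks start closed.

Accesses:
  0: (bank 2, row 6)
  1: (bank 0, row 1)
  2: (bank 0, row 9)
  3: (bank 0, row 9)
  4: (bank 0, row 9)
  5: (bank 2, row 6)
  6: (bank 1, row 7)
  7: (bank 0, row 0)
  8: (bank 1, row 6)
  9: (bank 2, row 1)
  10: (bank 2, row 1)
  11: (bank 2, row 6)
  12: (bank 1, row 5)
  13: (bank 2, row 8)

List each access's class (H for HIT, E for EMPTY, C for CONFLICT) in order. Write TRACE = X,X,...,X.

0: bank 2 row 6 — prev None → EMPTY
1: bank 0 row 1 — prev None → EMPTY
2: bank 0 row 9 — prev 1 → CONFLICT
3: bank 0 row 9 — prev 9 → HIT
4: bank 0 row 9 — prev 9 → HIT
5: bank 2 row 6 — prev 6 → HIT
6: bank 1 row 7 — prev None → EMPTY
7: bank 0 row 0 — prev 9 → CONFLICT
8: bank 1 row 6 — prev 7 → CONFLICT
9: bank 2 row 1 — prev 6 → CONFLICT
10: bank 2 row 1 — prev 1 → HIT
11: bank 2 row 6 — prev 1 → CONFLICT
12: bank 1 row 5 — prev 6 → CONFLICT
13: bank 2 row 8 — prev 6 → CONFLICT

TRACE = E,E,C,H,H,H,E,C,C,C,H,C,C,C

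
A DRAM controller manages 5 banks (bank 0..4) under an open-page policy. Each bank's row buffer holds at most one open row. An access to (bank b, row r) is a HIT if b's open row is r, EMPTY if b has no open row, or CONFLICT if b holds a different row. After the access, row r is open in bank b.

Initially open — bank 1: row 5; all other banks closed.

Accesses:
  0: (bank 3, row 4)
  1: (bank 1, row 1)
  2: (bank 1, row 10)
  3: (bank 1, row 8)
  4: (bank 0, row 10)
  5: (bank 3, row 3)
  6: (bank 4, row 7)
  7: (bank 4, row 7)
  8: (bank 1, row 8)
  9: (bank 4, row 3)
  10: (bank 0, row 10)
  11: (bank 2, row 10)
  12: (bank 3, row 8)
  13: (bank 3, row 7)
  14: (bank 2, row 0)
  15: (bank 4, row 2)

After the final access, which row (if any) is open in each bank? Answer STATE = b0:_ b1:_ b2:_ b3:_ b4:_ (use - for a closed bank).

#0 (3,4) E
#1 (1,1) C  (was 5)
#2 (1,10) C  (was 1)
#3 (1,8) C  (was 10)
#4 (0,10) E
#5 (3,3) C  (was 4)
#6 (4,7) E
#7 (4,7) H  (was 7)
#8 (1,8) H  (was 8)
#9 (4,3) C  (was 7)
#10 (0,10) H  (was 10)
#11 (2,10) E
#12 (3,8) C  (was 3)
#13 (3,7) C  (was 8)
#14 (2,0) C  (was 10)
#15 (4,2) C  (was 3)

STATE = b0:10 b1:8 b2:0 b3:7 b4:2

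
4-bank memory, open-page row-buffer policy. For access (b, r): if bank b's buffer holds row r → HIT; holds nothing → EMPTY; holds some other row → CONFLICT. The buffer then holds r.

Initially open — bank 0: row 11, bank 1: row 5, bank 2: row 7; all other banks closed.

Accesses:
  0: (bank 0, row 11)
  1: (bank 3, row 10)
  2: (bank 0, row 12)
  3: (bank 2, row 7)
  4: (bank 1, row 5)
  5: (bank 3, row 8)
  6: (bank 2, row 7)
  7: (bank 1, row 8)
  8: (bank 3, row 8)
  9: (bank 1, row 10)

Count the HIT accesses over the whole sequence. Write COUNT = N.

step 0: bank0 11->11 [HIT]
step 1: bank3 None->10 [EMPTY]
step 2: bank0 11->12 [CONFLICT]
step 3: bank2 7->7 [HIT]
step 4: bank1 5->5 [HIT]
step 5: bank3 10->8 [CONFLICT]
step 6: bank2 7->7 [HIT]
step 7: bank1 5->8 [CONFLICT]
step 8: bank3 8->8 [HIT]
step 9: bank1 8->10 [CONFLICT]

COUNT = 5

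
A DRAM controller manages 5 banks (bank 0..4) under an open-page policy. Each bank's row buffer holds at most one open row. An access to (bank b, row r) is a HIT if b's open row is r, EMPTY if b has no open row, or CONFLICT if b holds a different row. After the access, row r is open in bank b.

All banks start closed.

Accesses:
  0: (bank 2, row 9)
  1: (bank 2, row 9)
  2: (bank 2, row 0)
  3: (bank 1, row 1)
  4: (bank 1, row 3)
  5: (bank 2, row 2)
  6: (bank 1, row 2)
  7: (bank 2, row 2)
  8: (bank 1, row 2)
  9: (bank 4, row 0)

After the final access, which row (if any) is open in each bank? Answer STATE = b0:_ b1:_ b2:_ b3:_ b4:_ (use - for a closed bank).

STATE = b0:- b1:2 b2:2 b3:- b4:0

  [0] b2 r9: no row ⇒ E
  [1] b2 r9: had r9 ⇒ H
  [2] b2 r0: had r9 ⇒ C
  [3] b1 r1: no row ⇒ E
  [4] b1 r3: had r1 ⇒ C
  [5] b2 r2: had r0 ⇒ C
  [6] b1 r2: had r3 ⇒ C
  [7] b2 r2: had r2 ⇒ H
  [8] b1 r2: had r2 ⇒ H
  [9] b4 r0: no row ⇒ E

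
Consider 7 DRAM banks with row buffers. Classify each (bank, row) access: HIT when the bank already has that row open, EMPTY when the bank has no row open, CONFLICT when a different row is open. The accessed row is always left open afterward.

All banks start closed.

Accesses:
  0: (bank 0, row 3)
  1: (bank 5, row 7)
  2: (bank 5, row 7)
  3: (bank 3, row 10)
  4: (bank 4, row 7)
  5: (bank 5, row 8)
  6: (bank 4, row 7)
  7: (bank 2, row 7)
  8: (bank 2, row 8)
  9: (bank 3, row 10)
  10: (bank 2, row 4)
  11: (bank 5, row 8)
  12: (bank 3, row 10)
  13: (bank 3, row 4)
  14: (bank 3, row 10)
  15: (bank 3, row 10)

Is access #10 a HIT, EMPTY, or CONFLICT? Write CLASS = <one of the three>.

step 0: bank0 None->3 [EMPTY]
step 1: bank5 None->7 [EMPTY]
step 2: bank5 7->7 [HIT]
step 3: bank3 None->10 [EMPTY]
step 4: bank4 None->7 [EMPTY]
step 5: bank5 7->8 [CONFLICT]
step 6: bank4 7->7 [HIT]
step 7: bank2 None->7 [EMPTY]
step 8: bank2 7->8 [CONFLICT]
step 9: bank3 10->10 [HIT]
step 10: bank2 8->4 [CONFLICT]
step 11: bank5 8->8 [HIT]
step 12: bank3 10->10 [HIT]
step 13: bank3 10->4 [CONFLICT]
step 14: bank3 4->10 [CONFLICT]
step 15: bank3 10->10 [HIT]

CLASS = CONFLICT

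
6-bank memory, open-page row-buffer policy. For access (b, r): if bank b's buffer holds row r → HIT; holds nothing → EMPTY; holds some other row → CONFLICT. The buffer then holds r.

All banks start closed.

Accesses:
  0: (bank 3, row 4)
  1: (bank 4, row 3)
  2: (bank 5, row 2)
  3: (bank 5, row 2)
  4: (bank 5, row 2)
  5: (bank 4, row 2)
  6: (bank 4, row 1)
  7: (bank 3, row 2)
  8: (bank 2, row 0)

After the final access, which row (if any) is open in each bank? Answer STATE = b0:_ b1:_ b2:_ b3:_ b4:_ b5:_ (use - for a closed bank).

#0 (3,4) E
#1 (4,3) E
#2 (5,2) E
#3 (5,2) H  (was 2)
#4 (5,2) H  (was 2)
#5 (4,2) C  (was 3)
#6 (4,1) C  (was 2)
#7 (3,2) C  (was 4)
#8 (2,0) E

STATE = b0:- b1:- b2:0 b3:2 b4:1 b5:2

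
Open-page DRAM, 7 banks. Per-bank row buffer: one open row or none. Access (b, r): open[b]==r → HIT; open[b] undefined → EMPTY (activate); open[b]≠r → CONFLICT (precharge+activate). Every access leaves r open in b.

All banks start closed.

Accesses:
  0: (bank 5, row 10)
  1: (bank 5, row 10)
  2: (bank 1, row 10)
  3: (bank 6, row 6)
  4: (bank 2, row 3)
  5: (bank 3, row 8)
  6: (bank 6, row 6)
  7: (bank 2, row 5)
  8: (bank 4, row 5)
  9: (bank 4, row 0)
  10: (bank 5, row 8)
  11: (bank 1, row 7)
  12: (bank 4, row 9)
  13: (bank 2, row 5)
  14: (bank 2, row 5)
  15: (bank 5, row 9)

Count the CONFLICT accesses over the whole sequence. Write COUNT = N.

  [0] b5 r10: no row ⇒ E
  [1] b5 r10: had r10 ⇒ H
  [2] b1 r10: no row ⇒ E
  [3] b6 r6: no row ⇒ E
  [4] b2 r3: no row ⇒ E
  [5] b3 r8: no row ⇒ E
  [6] b6 r6: had r6 ⇒ H
  [7] b2 r5: had r3 ⇒ C
  [8] b4 r5: no row ⇒ E
  [9] b4 r0: had r5 ⇒ C
  [10] b5 r8: had r10 ⇒ C
  [11] b1 r7: had r10 ⇒ C
  [12] b4 r9: had r0 ⇒ C
  [13] b2 r5: had r5 ⇒ H
  [14] b2 r5: had r5 ⇒ H
  [15] b5 r9: had r8 ⇒ C

COUNT = 6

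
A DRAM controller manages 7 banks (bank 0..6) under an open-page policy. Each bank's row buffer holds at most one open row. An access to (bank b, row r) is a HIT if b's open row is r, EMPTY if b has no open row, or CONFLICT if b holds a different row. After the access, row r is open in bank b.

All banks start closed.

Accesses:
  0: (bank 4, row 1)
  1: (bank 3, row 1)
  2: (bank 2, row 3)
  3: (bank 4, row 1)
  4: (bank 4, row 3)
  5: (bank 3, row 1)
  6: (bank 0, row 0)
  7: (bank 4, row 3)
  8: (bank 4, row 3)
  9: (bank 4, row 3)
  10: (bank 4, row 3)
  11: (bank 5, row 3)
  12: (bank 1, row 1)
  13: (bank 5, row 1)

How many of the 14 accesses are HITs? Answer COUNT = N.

  [0] b4 r1: no row ⇒ E
  [1] b3 r1: no row ⇒ E
  [2] b2 r3: no row ⇒ E
  [3] b4 r1: had r1 ⇒ H
  [4] b4 r3: had r1 ⇒ C
  [5] b3 r1: had r1 ⇒ H
  [6] b0 r0: no row ⇒ E
  [7] b4 r3: had r3 ⇒ H
  [8] b4 r3: had r3 ⇒ H
  [9] b4 r3: had r3 ⇒ H
  [10] b4 r3: had r3 ⇒ H
  [11] b5 r3: no row ⇒ E
  [12] b1 r1: no row ⇒ E
  [13] b5 r1: had r3 ⇒ C

COUNT = 6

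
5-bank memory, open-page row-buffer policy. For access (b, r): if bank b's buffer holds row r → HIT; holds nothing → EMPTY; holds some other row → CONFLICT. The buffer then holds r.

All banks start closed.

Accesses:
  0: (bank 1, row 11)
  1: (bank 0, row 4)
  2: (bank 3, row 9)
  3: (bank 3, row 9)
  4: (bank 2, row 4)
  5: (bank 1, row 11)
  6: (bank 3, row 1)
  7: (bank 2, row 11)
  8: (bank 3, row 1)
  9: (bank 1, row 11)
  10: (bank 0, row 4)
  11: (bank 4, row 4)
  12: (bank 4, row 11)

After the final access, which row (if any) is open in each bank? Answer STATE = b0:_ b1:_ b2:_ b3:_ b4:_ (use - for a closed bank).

0: bank 1 row 11 — prev None → EMPTY
1: bank 0 row 4 — prev None → EMPTY
2: bank 3 row 9 — prev None → EMPTY
3: bank 3 row 9 — prev 9 → HIT
4: bank 2 row 4 — prev None → EMPTY
5: bank 1 row 11 — prev 11 → HIT
6: bank 3 row 1 — prev 9 → CONFLICT
7: bank 2 row 11 — prev 4 → CONFLICT
8: bank 3 row 1 — prev 1 → HIT
9: bank 1 row 11 — prev 11 → HIT
10: bank 0 row 4 — prev 4 → HIT
11: bank 4 row 4 — prev None → EMPTY
12: bank 4 row 11 — prev 4 → CONFLICT

STATE = b0:4 b1:11 b2:11 b3:1 b4:11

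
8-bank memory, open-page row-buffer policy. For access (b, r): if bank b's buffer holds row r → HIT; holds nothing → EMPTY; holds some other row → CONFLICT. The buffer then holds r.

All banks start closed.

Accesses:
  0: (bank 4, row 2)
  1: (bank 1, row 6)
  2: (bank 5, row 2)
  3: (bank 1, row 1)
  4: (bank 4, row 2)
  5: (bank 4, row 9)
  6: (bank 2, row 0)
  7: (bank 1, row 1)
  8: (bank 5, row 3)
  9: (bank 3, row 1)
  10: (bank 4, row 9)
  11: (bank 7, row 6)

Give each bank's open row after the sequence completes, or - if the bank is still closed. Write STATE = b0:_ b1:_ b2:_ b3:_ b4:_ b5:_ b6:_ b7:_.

STATE = b0:- b1:1 b2:0 b3:1 b4:9 b5:3 b6:- b7:6

  [0] b4 r2: no row ⇒ E
  [1] b1 r6: no row ⇒ E
  [2] b5 r2: no row ⇒ E
  [3] b1 r1: had r6 ⇒ C
  [4] b4 r2: had r2 ⇒ H
  [5] b4 r9: had r2 ⇒ C
  [6] b2 r0: no row ⇒ E
  [7] b1 r1: had r1 ⇒ H
  [8] b5 r3: had r2 ⇒ C
  [9] b3 r1: no row ⇒ E
  [10] b4 r9: had r9 ⇒ H
  [11] b7 r6: no row ⇒ E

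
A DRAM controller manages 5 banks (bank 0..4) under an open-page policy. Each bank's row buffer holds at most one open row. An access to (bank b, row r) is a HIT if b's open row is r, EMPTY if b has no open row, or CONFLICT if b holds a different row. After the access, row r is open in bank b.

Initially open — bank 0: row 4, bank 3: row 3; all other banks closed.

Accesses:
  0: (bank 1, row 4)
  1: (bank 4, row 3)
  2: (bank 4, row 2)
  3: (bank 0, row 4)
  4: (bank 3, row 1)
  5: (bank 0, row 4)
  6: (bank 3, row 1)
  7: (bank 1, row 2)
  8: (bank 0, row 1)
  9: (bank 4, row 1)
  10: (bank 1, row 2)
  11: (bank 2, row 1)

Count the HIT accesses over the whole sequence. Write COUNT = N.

COUNT = 4

#0 (1,4) E
#1 (4,3) E
#2 (4,2) C  (was 3)
#3 (0,4) H  (was 4)
#4 (3,1) C  (was 3)
#5 (0,4) H  (was 4)
#6 (3,1) H  (was 1)
#7 (1,2) C  (was 4)
#8 (0,1) C  (was 4)
#9 (4,1) C  (was 2)
#10 (1,2) H  (was 2)
#11 (2,1) E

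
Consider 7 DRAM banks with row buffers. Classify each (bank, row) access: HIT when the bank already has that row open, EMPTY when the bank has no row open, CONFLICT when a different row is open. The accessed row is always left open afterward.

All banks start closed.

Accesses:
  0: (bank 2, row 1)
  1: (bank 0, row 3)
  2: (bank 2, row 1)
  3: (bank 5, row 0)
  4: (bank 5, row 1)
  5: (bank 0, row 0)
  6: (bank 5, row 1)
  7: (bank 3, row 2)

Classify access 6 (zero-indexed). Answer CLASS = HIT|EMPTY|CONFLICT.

CLASS = HIT

step 0: bank2 None->1 [EMPTY]
step 1: bank0 None->3 [EMPTY]
step 2: bank2 1->1 [HIT]
step 3: bank5 None->0 [EMPTY]
step 4: bank5 0->1 [CONFLICT]
step 5: bank0 3->0 [CONFLICT]
step 6: bank5 1->1 [HIT]
step 7: bank3 None->2 [EMPTY]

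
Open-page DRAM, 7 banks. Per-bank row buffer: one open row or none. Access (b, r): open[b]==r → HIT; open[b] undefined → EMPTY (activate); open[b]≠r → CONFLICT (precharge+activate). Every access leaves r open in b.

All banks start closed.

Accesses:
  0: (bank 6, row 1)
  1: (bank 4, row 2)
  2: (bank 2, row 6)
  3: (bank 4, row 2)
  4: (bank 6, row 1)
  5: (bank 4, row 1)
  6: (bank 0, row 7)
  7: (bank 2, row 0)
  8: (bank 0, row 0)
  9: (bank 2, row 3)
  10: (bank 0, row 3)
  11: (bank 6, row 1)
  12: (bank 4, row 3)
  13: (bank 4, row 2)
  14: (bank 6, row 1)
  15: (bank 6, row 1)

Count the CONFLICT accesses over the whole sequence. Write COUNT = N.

#0 (6,1) E
#1 (4,2) E
#2 (2,6) E
#3 (4,2) H  (was 2)
#4 (6,1) H  (was 1)
#5 (4,1) C  (was 2)
#6 (0,7) E
#7 (2,0) C  (was 6)
#8 (0,0) C  (was 7)
#9 (2,3) C  (was 0)
#10 (0,3) C  (was 0)
#11 (6,1) H  (was 1)
#12 (4,3) C  (was 1)
#13 (4,2) C  (was 3)
#14 (6,1) H  (was 1)
#15 (6,1) H  (was 1)

COUNT = 7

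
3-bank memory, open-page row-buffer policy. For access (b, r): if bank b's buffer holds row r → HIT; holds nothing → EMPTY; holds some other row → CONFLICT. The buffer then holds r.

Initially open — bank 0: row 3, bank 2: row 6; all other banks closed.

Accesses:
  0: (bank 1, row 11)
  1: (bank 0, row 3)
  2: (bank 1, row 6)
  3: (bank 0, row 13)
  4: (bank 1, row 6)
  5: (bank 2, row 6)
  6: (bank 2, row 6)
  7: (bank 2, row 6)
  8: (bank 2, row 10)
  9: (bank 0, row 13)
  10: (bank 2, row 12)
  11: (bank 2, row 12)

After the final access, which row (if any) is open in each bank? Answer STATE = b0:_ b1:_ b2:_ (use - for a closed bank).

#0 (1,11) E
#1 (0,3) H  (was 3)
#2 (1,6) C  (was 11)
#3 (0,13) C  (was 3)
#4 (1,6) H  (was 6)
#5 (2,6) H  (was 6)
#6 (2,6) H  (was 6)
#7 (2,6) H  (was 6)
#8 (2,10) C  (was 6)
#9 (0,13) H  (was 13)
#10 (2,12) C  (was 10)
#11 (2,12) H  (was 12)

STATE = b0:13 b1:6 b2:12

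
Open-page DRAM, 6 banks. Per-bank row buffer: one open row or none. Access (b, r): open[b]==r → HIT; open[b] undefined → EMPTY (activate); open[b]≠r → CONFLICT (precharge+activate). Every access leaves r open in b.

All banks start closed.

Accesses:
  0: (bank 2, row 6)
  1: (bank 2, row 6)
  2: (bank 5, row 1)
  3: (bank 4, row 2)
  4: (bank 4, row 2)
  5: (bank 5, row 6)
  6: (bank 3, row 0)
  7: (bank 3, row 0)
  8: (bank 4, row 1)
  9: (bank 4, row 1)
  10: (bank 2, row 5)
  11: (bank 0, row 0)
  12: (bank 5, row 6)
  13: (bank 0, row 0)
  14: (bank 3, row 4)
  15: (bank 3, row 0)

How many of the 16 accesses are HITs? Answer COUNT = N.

  [0] b2 r6: no row ⇒ E
  [1] b2 r6: had r6 ⇒ H
  [2] b5 r1: no row ⇒ E
  [3] b4 r2: no row ⇒ E
  [4] b4 r2: had r2 ⇒ H
  [5] b5 r6: had r1 ⇒ C
  [6] b3 r0: no row ⇒ E
  [7] b3 r0: had r0 ⇒ H
  [8] b4 r1: had r2 ⇒ C
  [9] b4 r1: had r1 ⇒ H
  [10] b2 r5: had r6 ⇒ C
  [11] b0 r0: no row ⇒ E
  [12] b5 r6: had r6 ⇒ H
  [13] b0 r0: had r0 ⇒ H
  [14] b3 r4: had r0 ⇒ C
  [15] b3 r0: had r4 ⇒ C

COUNT = 6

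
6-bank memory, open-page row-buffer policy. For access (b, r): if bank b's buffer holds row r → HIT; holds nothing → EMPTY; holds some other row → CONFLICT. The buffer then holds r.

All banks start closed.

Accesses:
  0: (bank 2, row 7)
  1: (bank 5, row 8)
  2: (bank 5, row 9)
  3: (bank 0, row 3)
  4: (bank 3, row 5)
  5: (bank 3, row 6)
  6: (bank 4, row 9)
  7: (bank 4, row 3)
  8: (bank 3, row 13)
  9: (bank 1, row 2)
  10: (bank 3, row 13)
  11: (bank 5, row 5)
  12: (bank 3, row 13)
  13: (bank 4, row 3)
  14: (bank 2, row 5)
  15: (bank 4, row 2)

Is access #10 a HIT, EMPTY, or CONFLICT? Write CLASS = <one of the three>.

  [0] b2 r7: no row ⇒ E
  [1] b5 r8: no row ⇒ E
  [2] b5 r9: had r8 ⇒ C
  [3] b0 r3: no row ⇒ E
  [4] b3 r5: no row ⇒ E
  [5] b3 r6: had r5 ⇒ C
  [6] b4 r9: no row ⇒ E
  [7] b4 r3: had r9 ⇒ C
  [8] b3 r13: had r6 ⇒ C
  [9] b1 r2: no row ⇒ E
  [10] b3 r13: had r13 ⇒ H
  [11] b5 r5: had r9 ⇒ C
  [12] b3 r13: had r13 ⇒ H
  [13] b4 r3: had r3 ⇒ H
  [14] b2 r5: had r7 ⇒ C
  [15] b4 r2: had r3 ⇒ C

CLASS = HIT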